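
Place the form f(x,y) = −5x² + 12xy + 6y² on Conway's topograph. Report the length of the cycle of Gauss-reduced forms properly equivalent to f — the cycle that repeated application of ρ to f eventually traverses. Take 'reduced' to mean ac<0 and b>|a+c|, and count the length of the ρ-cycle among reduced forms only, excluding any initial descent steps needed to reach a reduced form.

D = 264, ⌊√D⌋ = 16
river: ρ → (6,12,-5)
river: ρ → (-5,8,10)
river: ρ → (10,12,-3)
river: ρ → (-3,12,10)
river: ρ → (10,8,-5)
river: ρ → (-5,12,6)
ρ-cycle length = 6 (tail of 0 descent steps not counted)

6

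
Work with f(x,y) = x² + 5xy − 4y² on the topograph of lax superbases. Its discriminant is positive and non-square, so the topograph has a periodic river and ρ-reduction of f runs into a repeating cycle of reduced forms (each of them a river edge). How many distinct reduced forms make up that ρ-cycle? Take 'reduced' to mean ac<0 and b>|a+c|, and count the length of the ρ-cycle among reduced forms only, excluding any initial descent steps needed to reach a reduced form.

D = 41, ⌊√D⌋ = 6
river: ρ → (-4,3,2)
river: ρ → (2,5,-2)
river: ρ → (-2,3,4)
river: ρ → (4,5,-1)
river: ρ → (-1,5,4)
river: ρ → (4,3,-2)
river: ρ → (-2,5,2)
river: ρ → (2,3,-4)
river: ρ → (-4,5,1)
river: ρ → (1,5,-4)
ρ-cycle length = 10 (tail of 0 descent steps not counted)

10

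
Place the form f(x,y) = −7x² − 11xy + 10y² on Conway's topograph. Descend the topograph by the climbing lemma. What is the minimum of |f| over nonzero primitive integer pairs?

descent: ρ → (10,11,-7)  [lands on river]
river: ρ → (-7,17,4)
river: ρ → (4,15,-11)
river: ρ → (-11,7,8)
river: ρ → (8,9,-10)
river: ρ → (-10,11,7)
river: ρ → (7,17,-4)
river: ρ → (-4,15,11)
river: ρ → (11,7,-8)
river: ρ → (-8,9,10)
closes: descent 1, river 10
min |a| on river = 4

4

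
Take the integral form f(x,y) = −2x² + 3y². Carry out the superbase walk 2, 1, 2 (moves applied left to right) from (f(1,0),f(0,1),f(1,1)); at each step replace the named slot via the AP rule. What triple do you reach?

start (-2,3,1) = (f(1,0),f(0,1),f(1,1))
replace slot 2: 2·((-2)+1) − 3 = -5 → (-2,-5,1)
replace slot 1: 2·((-5)+1) − (-2) = -6 → (-6,-5,1)
replace slot 2: 2·((-6)+1) − (-5) = -5 → (-6,-5,1)

-6,-5,1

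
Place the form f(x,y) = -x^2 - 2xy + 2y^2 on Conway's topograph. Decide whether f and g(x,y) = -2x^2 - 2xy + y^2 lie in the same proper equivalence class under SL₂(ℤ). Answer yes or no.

D₁ = 12, D₂ = 12
river cycle of f (length 2): (2, 2, -1), (-1, 2, 2)
river cycle of g (length 2): (1, 2, -2), (-2, 2, 1)
cycles differ ⇒ inequivalent

no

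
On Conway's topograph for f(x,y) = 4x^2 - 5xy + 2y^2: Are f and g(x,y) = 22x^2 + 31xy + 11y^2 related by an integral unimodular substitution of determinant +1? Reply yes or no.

D₁ = -7, D₂ = -7
f: translate: b→3 (≡-5 mod 8), so (4,-5,2)→(4,3,1)
f: flip: (4,3,1)→(1,-3,4)
f: translate: b→1 (≡-3 mod 2), so (1,-3,4)→(1,1,2)
f: reduced (well bottom): (1,1,2) with a≤c, −a<b≤a
g: translate: b→-13 (≡31 mod 44), so (22,31,11)→(22,-13,2)
g: flip: (22,-13,2)→(2,13,22)
g: translate: b→1 (≡13 mod 4), so (2,13,22)→(2,1,1)
g: flip: (2,1,1)→(1,-1,2)
g: translate: b→1 (≡-1 mod 2), so (1,-1,2)→(1,1,2)
g: reduced (well bottom): (1,1,2) with a≤c, −a<b≤a
reduced forms (1, 1, 2) vs (1, 1, 2) ⇒ equivalent

yes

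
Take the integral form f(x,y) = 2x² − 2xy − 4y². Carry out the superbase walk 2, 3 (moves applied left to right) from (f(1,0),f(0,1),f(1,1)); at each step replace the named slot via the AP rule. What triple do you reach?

start (2,-4,-4) = (f(1,0),f(0,1),f(1,1))
replace slot 2: 2·(2+(-4)) − (-4) = 0 → (2,0,-4)
replace slot 3: 2·(2+0) − (-4) = 8 → (2,0,8)

2,0,8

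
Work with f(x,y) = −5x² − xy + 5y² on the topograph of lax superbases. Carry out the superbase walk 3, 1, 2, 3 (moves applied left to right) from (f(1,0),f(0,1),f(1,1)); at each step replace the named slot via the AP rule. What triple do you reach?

start (-5,5,-1) = (f(1,0),f(0,1),f(1,1))
replace slot 3: 2·((-5)+5) − (-1) = 1 → (-5,5,1)
replace slot 1: 2·(5+1) − (-5) = 17 → (17,5,1)
replace slot 2: 2·(17+1) − 5 = 31 → (17,31,1)
replace slot 3: 2·(17+31) − 1 = 95 → (17,31,95)

17,31,95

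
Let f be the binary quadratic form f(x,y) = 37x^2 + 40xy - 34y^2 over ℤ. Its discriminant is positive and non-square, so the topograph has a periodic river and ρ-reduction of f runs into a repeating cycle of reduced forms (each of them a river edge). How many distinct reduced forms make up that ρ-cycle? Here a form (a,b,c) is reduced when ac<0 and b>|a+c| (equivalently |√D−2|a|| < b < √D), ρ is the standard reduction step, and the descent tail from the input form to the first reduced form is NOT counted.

D = 6632, ⌊√D⌋ = 81
river: ρ → (-34,28,43)
river: ρ → (43,58,-19)
river: ρ → (-19,56,46)
river: ρ → (46,36,-29)
river: ρ → (-29,80,2)
river: ρ → (2,80,-29)
river: ρ → (-29,36,46)
river: ρ → (46,56,-19)
river: ρ → (-19,58,43)
river: ρ → (43,28,-34)
river: ρ → (-34,40,37)
river: ρ → (37,34,-37)
river: ρ → (-37,40,34)
river: ρ → (34,28,-43)
river: ρ → (-43,58,19)
river: ρ → (19,56,-46)
river: ρ → (-46,36,29)
river: ρ → (29,80,-2)
river: ρ → (-2,80,29)
river: ρ → (29,36,-46)
river: ρ → (-46,56,19)
river: ρ → (19,58,-43)
river: ρ → (-43,28,34)
river: ρ → (34,40,-37)
river: ρ → (-37,34,37)
river: ρ → (37,40,-34)
ρ-cycle length = 26 (tail of 0 descent steps not counted)

26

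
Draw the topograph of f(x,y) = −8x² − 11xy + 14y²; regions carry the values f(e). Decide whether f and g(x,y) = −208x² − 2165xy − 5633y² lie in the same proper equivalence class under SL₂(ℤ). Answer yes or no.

D₁ = 569, D₂ = 569
river cycle of f (length 42): (14, 11, -8), (-8, 21, 4), (4, 19, -13), (-13, 7, 10), (10, 13, -10), (-10, 7, 13), (13, 19, -4), (-4, 21, 8), (8, 11, -14), (-14, 17, 5), … (32 more)
river cycle of g (length 42): (-8, 21, 4), (4, 19, -13), (-13, 7, 10), (10, 13, -10), (-10, 7, 13), (13, 19, -4), (-4, 21, 8), (8, 11, -14), (-14, 17, 5), (5, 23, -2), … (32 more)
cycles coincide ⇒ equivalent

yes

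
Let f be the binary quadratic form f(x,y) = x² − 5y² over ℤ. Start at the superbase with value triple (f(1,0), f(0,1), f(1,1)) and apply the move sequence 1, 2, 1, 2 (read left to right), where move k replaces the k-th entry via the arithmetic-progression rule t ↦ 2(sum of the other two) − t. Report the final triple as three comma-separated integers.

start (1,-5,-4) = (f(1,0),f(0,1),f(1,1))
replace slot 1: 2·((-5)+(-4)) − 1 = -19 → (-19,-5,-4)
replace slot 2: 2·((-19)+(-4)) − (-5) = -41 → (-19,-41,-4)
replace slot 1: 2·((-41)+(-4)) − (-19) = -71 → (-71,-41,-4)
replace slot 2: 2·((-71)+(-4)) − (-41) = -109 → (-71,-109,-4)

-71,-109,-4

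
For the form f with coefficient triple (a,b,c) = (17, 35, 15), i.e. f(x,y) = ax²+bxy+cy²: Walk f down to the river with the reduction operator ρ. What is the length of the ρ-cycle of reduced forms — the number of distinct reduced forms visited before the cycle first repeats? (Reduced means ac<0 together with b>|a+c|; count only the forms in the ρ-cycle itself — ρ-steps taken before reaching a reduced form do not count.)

D = 205, ⌊√D⌋ = 14
descent: ρ → (15,-5,-3)
descent: ρ → (-3,11,7)  [lands on river]
river: ρ → (7,3,-7)
river: ρ → (-7,11,3)
river: ρ → (3,13,-3)
ρ-cycle length = 4 (tail of 2 descent steps not counted)

4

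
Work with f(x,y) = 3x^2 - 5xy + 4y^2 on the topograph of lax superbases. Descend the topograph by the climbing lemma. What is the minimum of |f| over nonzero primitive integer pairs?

translate: b→1 (≡-5 mod 6), so (3,-5,4)→(3,1,2)
flip: (3,1,2)→(2,-1,3)
reduced (well bottom): (2,-1,3) with a≤c, −a<b≤a
well minimum = a = 2

2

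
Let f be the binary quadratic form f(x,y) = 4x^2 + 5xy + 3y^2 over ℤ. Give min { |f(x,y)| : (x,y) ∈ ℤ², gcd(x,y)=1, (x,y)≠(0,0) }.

translate: b→-3 (≡5 mod 8), so (4,5,3)→(4,-3,2)
flip: (4,-3,2)→(2,3,4)
translate: b→-1 (≡3 mod 4), so (2,3,4)→(2,-1,3)
reduced (well bottom): (2,-1,3) with a≤c, −a<b≤a
well minimum = a = 2

2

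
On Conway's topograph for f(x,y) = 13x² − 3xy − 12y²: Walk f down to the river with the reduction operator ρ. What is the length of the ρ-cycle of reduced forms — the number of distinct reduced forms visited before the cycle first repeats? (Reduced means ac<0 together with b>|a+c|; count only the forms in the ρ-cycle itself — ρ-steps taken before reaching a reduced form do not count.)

D = 633, ⌊√D⌋ = 25
descent: ρ → (-12,3,13)  [lands on river]
river: ρ → (13,23,-2)
river: ρ → (-2,25,1)
river: ρ → (1,25,-2)
river: ρ → (-2,23,13)
river: ρ → (13,3,-12)
river: ρ → (-12,21,4)
river: ρ → (4,19,-17)
river: ρ → (-17,15,6)
river: ρ → (6,21,-8)
river: ρ → (-8,11,16)
river: ρ → (16,21,-3)
river: ρ → (-3,21,16)
river: ρ → (16,11,-8)
river: ρ → (-8,21,6)
river: ρ → (6,15,-17)
river: ρ → (-17,19,4)
river: ρ → (4,21,-12)
ρ-cycle length = 18 (tail of 1 descent step not counted)

18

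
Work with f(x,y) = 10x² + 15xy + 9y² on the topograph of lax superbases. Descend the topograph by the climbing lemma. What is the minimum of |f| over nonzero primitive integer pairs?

translate: b→-5 (≡15 mod 20), so (10,15,9)→(10,-5,4)
flip: (10,-5,4)→(4,5,10)
translate: b→-3 (≡5 mod 8), so (4,5,10)→(4,-3,9)
reduced (well bottom): (4,-3,9) with a≤c, −a<b≤a
well minimum = a = 4

4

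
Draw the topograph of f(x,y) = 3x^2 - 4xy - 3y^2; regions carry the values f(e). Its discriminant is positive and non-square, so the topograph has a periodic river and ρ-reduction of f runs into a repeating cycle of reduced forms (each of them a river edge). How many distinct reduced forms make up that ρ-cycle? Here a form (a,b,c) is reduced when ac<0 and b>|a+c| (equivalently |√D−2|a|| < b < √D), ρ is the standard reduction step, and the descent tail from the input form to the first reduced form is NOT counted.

D = 52, ⌊√D⌋ = 7
descent: ρ → (-3,4,3)  [lands on river]
river: ρ → (3,2,-4)
river: ρ → (-4,6,1)
river: ρ → (1,6,-4)
river: ρ → (-4,2,3)
river: ρ → (3,4,-3)
river: ρ → (-3,2,4)
river: ρ → (4,6,-1)
river: ρ → (-1,6,4)
river: ρ → (4,2,-3)
ρ-cycle length = 10 (tail of 1 descent step not counted)

10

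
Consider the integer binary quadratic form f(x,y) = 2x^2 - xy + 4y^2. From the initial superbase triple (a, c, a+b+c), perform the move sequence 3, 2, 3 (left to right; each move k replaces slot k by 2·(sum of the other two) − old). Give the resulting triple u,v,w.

start (2,4,5) = (f(1,0),f(0,1),f(1,1))
replace slot 3: 2·(2+4) − 5 = 7 → (2,4,7)
replace slot 2: 2·(2+7) − 4 = 14 → (2,14,7)
replace slot 3: 2·(2+14) − 7 = 25 → (2,14,25)

2,14,25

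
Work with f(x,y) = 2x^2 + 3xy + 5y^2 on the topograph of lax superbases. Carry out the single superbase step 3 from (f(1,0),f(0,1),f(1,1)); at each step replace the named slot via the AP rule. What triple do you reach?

start (2,5,10) = (f(1,0),f(0,1),f(1,1))
replace slot 3: 2·(2+5) − 10 = 4 → (2,5,4)

2,5,4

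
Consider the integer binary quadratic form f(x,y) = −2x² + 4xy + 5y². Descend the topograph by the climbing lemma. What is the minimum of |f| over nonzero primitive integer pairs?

river: ρ → (5,6,-1)
river: ρ → (-1,6,5)
river: ρ → (5,4,-2)
river: ρ → (-2,4,5)
closes: descent 0, river 4
min |a| on river = 1

1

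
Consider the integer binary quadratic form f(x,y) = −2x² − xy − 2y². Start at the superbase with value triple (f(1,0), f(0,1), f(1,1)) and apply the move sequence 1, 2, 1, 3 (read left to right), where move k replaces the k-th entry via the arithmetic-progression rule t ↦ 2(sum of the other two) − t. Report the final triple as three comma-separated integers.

start (-2,-2,-5) = (f(1,0),f(0,1),f(1,1))
replace slot 1: 2·((-2)+(-5)) − (-2) = -12 → (-12,-2,-5)
replace slot 2: 2·((-12)+(-5)) − (-2) = -32 → (-12,-32,-5)
replace slot 1: 2·((-32)+(-5)) − (-12) = -62 → (-62,-32,-5)
replace slot 3: 2·((-62)+(-32)) − (-5) = -183 → (-62,-32,-183)

-62,-32,-183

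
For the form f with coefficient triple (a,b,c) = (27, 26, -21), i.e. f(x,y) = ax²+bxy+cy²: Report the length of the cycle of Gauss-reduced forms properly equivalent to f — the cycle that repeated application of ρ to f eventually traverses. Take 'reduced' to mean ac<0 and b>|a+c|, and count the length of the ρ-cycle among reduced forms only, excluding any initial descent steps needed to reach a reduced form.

D = 2944, ⌊√D⌋ = 54
river: ρ → (-21,16,32)
river: ρ → (32,48,-5)
river: ρ → (-5,52,12)
river: ρ → (12,44,-21)
river: ρ → (-21,40,16)
river: ρ → (16,24,-37)
river: ρ → (-37,50,3)
river: ρ → (3,52,-20)
river: ρ → (-20,28,27)
river: ρ → (27,26,-21)
ρ-cycle length = 10 (tail of 0 descent steps not counted)

10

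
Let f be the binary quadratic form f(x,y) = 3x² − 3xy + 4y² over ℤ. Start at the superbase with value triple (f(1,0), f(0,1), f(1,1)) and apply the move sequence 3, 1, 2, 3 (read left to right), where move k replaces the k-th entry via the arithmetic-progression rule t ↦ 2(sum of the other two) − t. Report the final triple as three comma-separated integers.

start (3,4,4) = (f(1,0),f(0,1),f(1,1))
replace slot 3: 2·(3+4) − 4 = 10 → (3,4,10)
replace slot 1: 2·(4+10) − 3 = 25 → (25,4,10)
replace slot 2: 2·(25+10) − 4 = 66 → (25,66,10)
replace slot 3: 2·(25+66) − 10 = 172 → (25,66,172)

25,66,172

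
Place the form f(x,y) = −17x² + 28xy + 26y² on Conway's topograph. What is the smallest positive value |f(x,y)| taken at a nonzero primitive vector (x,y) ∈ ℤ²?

river: ρ → (26,24,-19)
river: ρ → (-19,14,31)
river: ρ → (31,48,-2)
river: ρ → (-2,48,31)
river: ρ → (31,14,-19)
river: ρ → (-19,24,26)
river: ρ → (26,28,-17)
river: ρ → (-17,40,14)
river: ρ → (14,44,-11)
river: ρ → (-11,44,14)
river: ρ → (14,40,-17)
river: ρ → (-17,28,26)
closes: descent 0, river 12
min |a| on river = 2

2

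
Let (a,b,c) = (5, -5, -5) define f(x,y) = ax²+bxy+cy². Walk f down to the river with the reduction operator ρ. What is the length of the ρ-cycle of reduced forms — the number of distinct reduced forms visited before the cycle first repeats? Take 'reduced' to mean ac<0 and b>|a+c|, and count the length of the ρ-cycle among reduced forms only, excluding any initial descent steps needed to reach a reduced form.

D = 125, ⌊√D⌋ = 11
descent: ρ → (-5,5,5)  [lands on river]
river: ρ → (5,5,-5)
ρ-cycle length = 2 (tail of 1 descent step not counted)

2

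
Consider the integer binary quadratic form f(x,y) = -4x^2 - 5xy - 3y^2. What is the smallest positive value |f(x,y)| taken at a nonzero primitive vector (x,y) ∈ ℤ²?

translate: b→-3 (≡5 mod 8), so (4,5,3)→(4,-3,2)
flip: (4,-3,2)→(2,3,4)
translate: b→-1 (≡3 mod 4), so (2,3,4)→(2,-1,3)
reduced (well bottom): (2,-1,3) with a≤c, −a<b≤a
well minimum |f| = |-2| = 2 (negative-definite)

2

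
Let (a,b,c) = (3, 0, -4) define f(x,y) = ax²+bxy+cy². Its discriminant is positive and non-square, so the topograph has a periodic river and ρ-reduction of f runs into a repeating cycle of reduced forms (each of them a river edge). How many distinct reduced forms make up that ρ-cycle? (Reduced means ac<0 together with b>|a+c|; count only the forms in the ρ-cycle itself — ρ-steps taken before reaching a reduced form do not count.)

D = 48, ⌊√D⌋ = 6
descent: ρ → (-4,0,3)
descent: ρ → (3,6,-1)  [lands on river]
river: ρ → (-1,6,3)
ρ-cycle length = 2 (tail of 2 descent steps not counted)

2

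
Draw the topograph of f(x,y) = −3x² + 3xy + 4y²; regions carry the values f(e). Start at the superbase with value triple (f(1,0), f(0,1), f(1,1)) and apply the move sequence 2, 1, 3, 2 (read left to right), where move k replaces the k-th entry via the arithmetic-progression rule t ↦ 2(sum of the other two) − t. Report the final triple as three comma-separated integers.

start (-3,4,4) = (f(1,0),f(0,1),f(1,1))
replace slot 2: 2·((-3)+4) − 4 = -2 → (-3,-2,4)
replace slot 1: 2·((-2)+4) − (-3) = 7 → (7,-2,4)
replace slot 3: 2·(7+(-2)) − 4 = 6 → (7,-2,6)
replace slot 2: 2·(7+6) − (-2) = 28 → (7,28,6)

7,28,6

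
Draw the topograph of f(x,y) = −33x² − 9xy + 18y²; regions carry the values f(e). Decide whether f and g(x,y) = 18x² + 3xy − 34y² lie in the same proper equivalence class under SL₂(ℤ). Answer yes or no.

D₁ = 2457, D₂ = 2457
river cycle of f (length 8): (18, 45, -6), (-6, 39, 39), (39, 39, -6), (-6, 45, 18), (18, 27, -24), (-24, 21, 21), (21, 21, -24), (-24, 27, 18)
river cycle of g (length 20): (18, 39, -13), (-13, 39, 18), (18, 33, -19), (-19, 43, 8), (8, 37, -34), (-34, 31, 11), (11, 35, -28), (-28, 21, 18), (18, 15, -31), (-31, 47, 2), … (10 more)
cycles differ ⇒ inequivalent

no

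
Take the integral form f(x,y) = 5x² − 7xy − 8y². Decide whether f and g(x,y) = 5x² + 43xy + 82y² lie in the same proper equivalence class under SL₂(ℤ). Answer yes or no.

D₁ = 209, D₂ = 209
river cycle of f (length 12): (-8, 7, 5), (5, 13, -2), (-2, 11, 11), (11, 11, -2), (-2, 13, 5), (5, 7, -8), (-8, 9, 4), (4, 7, -10), (-10, 13, 1), (1, 13, -10), … (2 more)
river cycle of g (length 12): (5, 13, -2), (-2, 11, 11), (11, 11, -2), (-2, 13, 5), (5, 7, -8), (-8, 9, 4), (4, 7, -10), (-10, 13, 1), (1, 13, -10), (-10, 7, 4), … (2 more)
cycles coincide ⇒ equivalent

yes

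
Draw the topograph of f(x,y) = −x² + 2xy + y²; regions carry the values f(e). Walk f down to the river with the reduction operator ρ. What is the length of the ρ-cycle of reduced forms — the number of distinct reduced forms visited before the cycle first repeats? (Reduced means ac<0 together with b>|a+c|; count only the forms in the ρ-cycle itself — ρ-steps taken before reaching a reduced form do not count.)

D = 8, ⌊√D⌋ = 2
river: ρ → (1,2,-1)
river: ρ → (-1,2,1)
ρ-cycle length = 2 (tail of 0 descent steps not counted)

2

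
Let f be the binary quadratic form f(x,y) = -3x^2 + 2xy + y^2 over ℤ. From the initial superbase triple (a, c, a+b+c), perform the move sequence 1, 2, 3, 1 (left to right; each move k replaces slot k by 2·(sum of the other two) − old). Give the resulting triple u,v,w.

start (-3,1,0) = (f(1,0),f(0,1),f(1,1))
replace slot 1: 2·(1+0) − (-3) = 5 → (5,1,0)
replace slot 2: 2·(5+0) − 1 = 9 → (5,9,0)
replace slot 3: 2·(5+9) − 0 = 28 → (5,9,28)
replace slot 1: 2·(9+28) − 5 = 69 → (69,9,28)

69,9,28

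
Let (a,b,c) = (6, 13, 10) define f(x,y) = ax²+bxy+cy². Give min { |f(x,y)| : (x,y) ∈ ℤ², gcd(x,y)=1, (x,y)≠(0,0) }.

translate: b→1 (≡13 mod 12), so (6,13,10)→(6,1,3)
flip: (6,1,3)→(3,-1,6)
reduced (well bottom): (3,-1,6) with a≤c, −a<b≤a
well minimum = a = 3

3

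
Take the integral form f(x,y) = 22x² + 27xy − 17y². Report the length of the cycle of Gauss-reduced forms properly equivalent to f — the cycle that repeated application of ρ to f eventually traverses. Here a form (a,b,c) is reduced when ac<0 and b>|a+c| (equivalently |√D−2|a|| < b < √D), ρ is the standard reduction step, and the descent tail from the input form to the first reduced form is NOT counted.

D = 2225, ⌊√D⌋ = 47
river: ρ → (-17,41,8)
river: ρ → (8,39,-22)
river: ρ → (-22,5,25)
river: ρ → (25,45,-2)
river: ρ → (-2,47,2)
river: ρ → (2,45,-25)
river: ρ → (-25,5,22)
river: ρ → (22,39,-8)
river: ρ → (-8,41,17)
river: ρ → (17,27,-22)
river: ρ → (-22,17,22)
river: ρ → (22,27,-17)
ρ-cycle length = 12 (tail of 0 descent steps not counted)

12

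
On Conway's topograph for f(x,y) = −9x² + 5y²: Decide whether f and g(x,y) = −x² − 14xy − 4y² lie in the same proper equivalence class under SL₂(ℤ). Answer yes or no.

D₁ = 180, D₂ = 180
river cycle of f (length 6): (5, 10, -4), (-4, 6, 9), (9, 12, -1), (-1, 12, 9), (9, 6, -4), (-4, 10, 5)
river cycle of g (length 6): (-4, 6, 9), (9, 12, -1), (-1, 12, 9), (9, 6, -4), (-4, 10, 5), (5, 10, -4)
cycles coincide ⇒ equivalent

yes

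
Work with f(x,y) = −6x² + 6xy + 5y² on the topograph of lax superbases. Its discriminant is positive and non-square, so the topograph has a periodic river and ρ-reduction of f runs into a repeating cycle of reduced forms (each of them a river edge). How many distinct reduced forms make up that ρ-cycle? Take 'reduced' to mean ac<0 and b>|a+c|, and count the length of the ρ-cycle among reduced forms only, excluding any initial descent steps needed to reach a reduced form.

D = 156, ⌊√D⌋ = 12
river: ρ → (5,4,-7)
river: ρ → (-7,10,2)
river: ρ → (2,10,-7)
river: ρ → (-7,4,5)
river: ρ → (5,6,-6)
river: ρ → (-6,6,5)
ρ-cycle length = 6 (tail of 0 descent steps not counted)

6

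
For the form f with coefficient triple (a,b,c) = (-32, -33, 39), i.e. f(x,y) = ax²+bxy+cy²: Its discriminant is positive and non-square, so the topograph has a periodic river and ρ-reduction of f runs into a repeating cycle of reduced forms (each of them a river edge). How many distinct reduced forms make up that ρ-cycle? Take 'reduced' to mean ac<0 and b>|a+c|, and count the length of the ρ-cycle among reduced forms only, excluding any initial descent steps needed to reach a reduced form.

D = 6081, ⌊√D⌋ = 77
descent: ρ → (39,33,-32)  [lands on river]
river: ρ → (-32,31,40)
river: ρ → (40,49,-23)
river: ρ → (-23,43,46)
river: ρ → (46,49,-20)
river: ρ → (-20,71,13)
river: ρ → (13,59,-50)
river: ρ → (-50,41,22)
river: ρ → (22,47,-44)
river: ρ → (-44,41,25)
river: ρ → (25,59,-26)
river: ρ → (-26,45,39)
ρ-cycle length = 12 (tail of 1 descent step not counted)

12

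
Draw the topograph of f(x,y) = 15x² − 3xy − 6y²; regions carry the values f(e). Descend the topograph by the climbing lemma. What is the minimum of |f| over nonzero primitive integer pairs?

descent: ρ → (-6,15,6)  [lands on river]
river: ρ → (6,9,-12)
river: ρ → (-12,15,3)
river: ρ → (3,15,-12)
river: ρ → (-12,9,6)
river: ρ → (6,15,-6)
river: ρ → (-6,9,12)
river: ρ → (12,15,-3)
river: ρ → (-3,15,12)
river: ρ → (12,9,-6)
closes: descent 1, river 10
min |a| on river = 3

3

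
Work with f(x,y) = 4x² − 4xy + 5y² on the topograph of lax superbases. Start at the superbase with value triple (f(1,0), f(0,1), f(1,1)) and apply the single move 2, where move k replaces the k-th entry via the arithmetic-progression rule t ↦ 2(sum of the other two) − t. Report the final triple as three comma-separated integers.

start (4,5,5) = (f(1,0),f(0,1),f(1,1))
replace slot 2: 2·(4+5) − 5 = 13 → (4,13,5)

4,13,5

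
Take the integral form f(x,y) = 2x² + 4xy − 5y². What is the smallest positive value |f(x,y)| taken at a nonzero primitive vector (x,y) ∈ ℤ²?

river: ρ → (-5,6,1)
river: ρ → (1,6,-5)
river: ρ → (-5,4,2)
river: ρ → (2,4,-5)
closes: descent 0, river 4
min |a| on river = 1

1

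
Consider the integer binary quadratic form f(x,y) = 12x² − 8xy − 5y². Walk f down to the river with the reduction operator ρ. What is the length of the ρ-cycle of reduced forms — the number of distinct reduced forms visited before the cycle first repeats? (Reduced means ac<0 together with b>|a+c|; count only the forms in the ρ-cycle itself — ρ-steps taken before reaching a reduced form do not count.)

D = 304, ⌊√D⌋ = 17
descent: ρ → (-5,8,12)  [lands on river]
river: ρ → (12,16,-1)
river: ρ → (-1,16,12)
river: ρ → (12,8,-5)
river: ρ → (-5,12,8)
river: ρ → (8,4,-9)
river: ρ → (-9,14,3)
river: ρ → (3,16,-4)
river: ρ → (-4,16,3)
river: ρ → (3,14,-9)
river: ρ → (-9,4,8)
river: ρ → (8,12,-5)
ρ-cycle length = 12 (tail of 1 descent step not counted)

12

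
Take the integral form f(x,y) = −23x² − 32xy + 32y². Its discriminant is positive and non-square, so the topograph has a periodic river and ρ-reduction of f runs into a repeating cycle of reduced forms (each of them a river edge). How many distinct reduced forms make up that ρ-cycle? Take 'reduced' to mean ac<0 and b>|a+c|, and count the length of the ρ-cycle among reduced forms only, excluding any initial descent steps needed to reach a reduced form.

D = 3968, ⌊√D⌋ = 62
descent: ρ → (32,32,-23)  [lands on river]
river: ρ → (-23,60,4)
river: ρ → (4,60,-23)
river: ρ → (-23,32,32)
ρ-cycle length = 4 (tail of 1 descent step not counted)

4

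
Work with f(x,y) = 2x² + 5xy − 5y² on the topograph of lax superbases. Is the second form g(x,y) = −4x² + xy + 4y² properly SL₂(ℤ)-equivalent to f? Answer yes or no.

D₁ = 65, D₂ = 65
river cycle of f (length 6): (-5, 5, 2), (2, 7, -2), (-2, 5, 5), (5, 5, -2), (-2, 7, 2), (2, 5, -5)
river cycle of g (length 6): (4, 7, -1), (-1, 7, 4), (4, 1, -4), (-4, 7, 1), (1, 7, -4), (-4, 1, 4)
cycles differ ⇒ inequivalent

no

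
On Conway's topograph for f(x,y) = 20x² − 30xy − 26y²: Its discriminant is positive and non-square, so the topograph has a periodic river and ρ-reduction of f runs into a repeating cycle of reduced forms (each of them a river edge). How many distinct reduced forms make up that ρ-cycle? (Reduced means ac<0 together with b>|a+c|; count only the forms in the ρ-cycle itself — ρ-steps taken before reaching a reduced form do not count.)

D = 2980, ⌊√D⌋ = 54
descent: ρ → (-26,30,20)  [lands on river]
river: ρ → (20,50,-6)
river: ρ → (-6,46,36)
river: ρ → (36,26,-16)
river: ρ → (-16,38,24)
river: ρ → (24,10,-30)
river: ρ → (-30,50,4)
river: ρ → (4,54,-4)
river: ρ → (-4,50,30)
river: ρ → (30,10,-24)
river: ρ → (-24,38,16)
river: ρ → (16,26,-36)
river: ρ → (-36,46,6)
river: ρ → (6,50,-20)
river: ρ → (-20,30,26)
river: ρ → (26,22,-24)
river: ρ → (-24,26,24)
river: ρ → (24,22,-26)
ρ-cycle length = 18 (tail of 1 descent step not counted)

18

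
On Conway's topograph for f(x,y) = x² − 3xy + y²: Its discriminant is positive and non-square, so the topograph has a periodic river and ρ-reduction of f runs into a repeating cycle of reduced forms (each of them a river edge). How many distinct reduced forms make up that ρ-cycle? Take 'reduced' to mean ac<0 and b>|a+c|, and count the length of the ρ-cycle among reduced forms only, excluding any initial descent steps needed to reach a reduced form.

D = 5, ⌊√D⌋ = 2
descent: ρ → (1,1,-1)  [lands on river]
river: ρ → (-1,1,1)
ρ-cycle length = 2 (tail of 1 descent step not counted)

2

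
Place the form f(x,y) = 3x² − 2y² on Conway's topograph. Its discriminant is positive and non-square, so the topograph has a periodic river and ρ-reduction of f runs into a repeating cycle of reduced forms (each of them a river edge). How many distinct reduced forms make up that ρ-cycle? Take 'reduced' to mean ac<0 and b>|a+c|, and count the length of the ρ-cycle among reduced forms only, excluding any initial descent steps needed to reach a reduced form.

D = 24, ⌊√D⌋ = 4
descent: ρ → (-2,4,1)  [lands on river]
river: ρ → (1,4,-2)
ρ-cycle length = 2 (tail of 1 descent step not counted)

2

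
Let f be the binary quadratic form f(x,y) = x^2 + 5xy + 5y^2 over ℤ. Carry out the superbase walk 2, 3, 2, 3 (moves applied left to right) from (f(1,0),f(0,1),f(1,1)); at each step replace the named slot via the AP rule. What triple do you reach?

start (1,5,11) = (f(1,0),f(0,1),f(1,1))
replace slot 2: 2·(1+11) − 5 = 19 → (1,19,11)
replace slot 3: 2·(1+19) − 11 = 29 → (1,19,29)
replace slot 2: 2·(1+29) − 19 = 41 → (1,41,29)
replace slot 3: 2·(1+41) − 29 = 55 → (1,41,55)

1,41,55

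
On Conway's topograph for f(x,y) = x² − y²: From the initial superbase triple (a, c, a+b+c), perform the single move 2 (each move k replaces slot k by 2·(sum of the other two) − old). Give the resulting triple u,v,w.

start (1,-1,0) = (f(1,0),f(0,1),f(1,1))
replace slot 2: 2·(1+0) − (-1) = 3 → (1,3,0)

1,3,0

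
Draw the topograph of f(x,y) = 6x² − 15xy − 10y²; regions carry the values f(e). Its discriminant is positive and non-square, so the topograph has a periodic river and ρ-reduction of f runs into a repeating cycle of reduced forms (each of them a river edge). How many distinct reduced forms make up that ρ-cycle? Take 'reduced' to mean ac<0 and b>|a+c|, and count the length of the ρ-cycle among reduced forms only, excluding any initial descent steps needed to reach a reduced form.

D = 465, ⌊√D⌋ = 21
descent: ρ → (-10,15,6)  [lands on river]
river: ρ → (6,21,-1)
river: ρ → (-1,21,6)
river: ρ → (6,15,-10)
river: ρ → (-10,5,11)
river: ρ → (11,17,-4)
river: ρ → (-4,15,15)
river: ρ → (15,15,-4)
river: ρ → (-4,17,11)
river: ρ → (11,5,-10)
ρ-cycle length = 10 (tail of 1 descent step not counted)

10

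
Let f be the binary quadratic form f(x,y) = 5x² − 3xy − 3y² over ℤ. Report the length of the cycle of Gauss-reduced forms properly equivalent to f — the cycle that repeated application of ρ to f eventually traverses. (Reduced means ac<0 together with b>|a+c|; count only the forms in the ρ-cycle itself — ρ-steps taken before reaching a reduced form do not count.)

D = 69, ⌊√D⌋ = 8
descent: ρ → (-3,3,5)  [lands on river]
river: ρ → (5,7,-1)
river: ρ → (-1,7,5)
river: ρ → (5,3,-3)
ρ-cycle length = 4 (tail of 1 descent step not counted)

4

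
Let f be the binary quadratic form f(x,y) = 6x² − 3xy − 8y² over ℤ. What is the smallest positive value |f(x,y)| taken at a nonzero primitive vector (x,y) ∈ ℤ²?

descent: ρ → (-8,3,6)  [lands on river]
river: ρ → (6,9,-5)
river: ρ → (-5,11,4)
river: ρ → (4,13,-2)
river: ρ → (-2,11,10)
river: ρ → (10,9,-3)
river: ρ → (-3,9,10)
river: ρ → (10,11,-2)
river: ρ → (-2,13,4)
river: ρ → (4,11,-5)
river: ρ → (-5,9,6)
river: ρ → (6,3,-8)
river: ρ → (-8,13,1)
river: ρ → (1,13,-8)
closes: descent 1, river 14
min |a| on river = 1

1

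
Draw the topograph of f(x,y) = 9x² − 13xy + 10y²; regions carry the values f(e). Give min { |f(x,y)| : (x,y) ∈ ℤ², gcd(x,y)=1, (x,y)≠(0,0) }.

translate: b→5 (≡-13 mod 18), so (9,-13,10)→(9,5,6)
flip: (9,5,6)→(6,-5,9)
reduced (well bottom): (6,-5,9) with a≤c, −a<b≤a
well minimum = a = 6

6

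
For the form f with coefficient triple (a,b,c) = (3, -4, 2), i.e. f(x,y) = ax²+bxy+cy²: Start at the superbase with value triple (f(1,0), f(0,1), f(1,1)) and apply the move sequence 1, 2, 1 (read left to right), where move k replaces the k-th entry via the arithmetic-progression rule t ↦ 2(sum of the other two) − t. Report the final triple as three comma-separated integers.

start (3,2,1) = (f(1,0),f(0,1),f(1,1))
replace slot 1: 2·(2+1) − 3 = 3 → (3,2,1)
replace slot 2: 2·(3+1) − 2 = 6 → (3,6,1)
replace slot 1: 2·(6+1) − 3 = 11 → (11,6,1)

11,6,1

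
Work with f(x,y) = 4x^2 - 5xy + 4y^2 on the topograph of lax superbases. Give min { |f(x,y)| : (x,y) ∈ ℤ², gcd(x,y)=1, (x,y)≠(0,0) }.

translate: b→3 (≡-5 mod 8), so (4,-5,4)→(4,3,3)
flip: (4,3,3)→(3,-3,4)
translate: b→3 (≡-3 mod 6), so (3,-3,4)→(3,3,4)
reduced (well bottom): (3,3,4) with a≤c, −a<b≤a
well minimum = a = 3

3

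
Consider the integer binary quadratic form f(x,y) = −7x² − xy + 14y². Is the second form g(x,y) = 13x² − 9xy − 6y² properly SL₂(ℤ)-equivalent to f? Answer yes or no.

D₁ = 393, D₂ = 393
river cycle of f (length 16): (-7, 13, 8), (8, 19, -1), (-1, 19, 8), (8, 13, -7), (-7, 15, 6), (6, 9, -13), (-13, 17, 2), (2, 19, -4), (-4, 13, 14), (14, 15, -3), … (6 more)
river cycle of g (length 16): (-6, 9, 13), (13, 17, -2), (-2, 19, 4), (4, 13, -14), (-14, 15, 3), (3, 15, -14), (-14, 13, 4), (4, 19, -2), (-2, 17, 13), (13, 9, -6), … (6 more)
cycles differ ⇒ inequivalent

no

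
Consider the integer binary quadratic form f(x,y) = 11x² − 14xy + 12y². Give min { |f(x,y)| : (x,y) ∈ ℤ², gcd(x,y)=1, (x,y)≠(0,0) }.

translate: b→8 (≡-14 mod 22), so (11,-14,12)→(11,8,9)
flip: (11,8,9)→(9,-8,11)
reduced (well bottom): (9,-8,11) with a≤c, −a<b≤a
well minimum = a = 9

9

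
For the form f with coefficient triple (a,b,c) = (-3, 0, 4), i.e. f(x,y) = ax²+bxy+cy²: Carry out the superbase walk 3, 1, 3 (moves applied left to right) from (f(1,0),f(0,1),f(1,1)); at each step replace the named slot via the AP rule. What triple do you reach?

start (-3,4,1) = (f(1,0),f(0,1),f(1,1))
replace slot 3: 2·((-3)+4) − 1 = 1 → (-3,4,1)
replace slot 1: 2·(4+1) − (-3) = 13 → (13,4,1)
replace slot 3: 2·(13+4) − 1 = 33 → (13,4,33)

13,4,33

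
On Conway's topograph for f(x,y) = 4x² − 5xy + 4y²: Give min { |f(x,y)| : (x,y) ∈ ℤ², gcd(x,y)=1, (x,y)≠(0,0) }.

translate: b→3 (≡-5 mod 8), so (4,-5,4)→(4,3,3)
flip: (4,3,3)→(3,-3,4)
translate: b→3 (≡-3 mod 6), so (3,-3,4)→(3,3,4)
reduced (well bottom): (3,3,4) with a≤c, −a<b≤a
well minimum = a = 3

3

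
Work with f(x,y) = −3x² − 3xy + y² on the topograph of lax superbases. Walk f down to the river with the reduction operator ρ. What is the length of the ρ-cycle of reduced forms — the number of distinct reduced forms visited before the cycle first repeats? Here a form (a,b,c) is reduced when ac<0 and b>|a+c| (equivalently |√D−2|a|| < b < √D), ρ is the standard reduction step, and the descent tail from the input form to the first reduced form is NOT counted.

D = 21, ⌊√D⌋ = 4
descent: ρ → (1,3,-3)  [lands on river]
river: ρ → (-3,3,1)
ρ-cycle length = 2 (tail of 1 descent step not counted)

2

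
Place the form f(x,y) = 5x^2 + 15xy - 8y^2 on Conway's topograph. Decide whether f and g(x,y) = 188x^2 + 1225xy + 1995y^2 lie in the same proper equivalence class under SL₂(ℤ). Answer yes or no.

D₁ = 385, D₂ = 385
river cycle of f (length 10): (-8, 17, 3), (3, 19, -2), (-2, 17, 12), (12, 7, -7), (-7, 7, 12), (12, 17, -2), (-2, 19, 3), (3, 17, -8), (-8, 15, 5), (5, 15, -8)
river cycle of g (length 10): (-8, 17, 3), (3, 19, -2), (-2, 17, 12), (12, 7, -7), (-7, 7, 12), (12, 17, -2), (-2, 19, 3), (3, 17, -8), (-8, 15, 5), (5, 15, -8)
cycles coincide ⇒ equivalent

yes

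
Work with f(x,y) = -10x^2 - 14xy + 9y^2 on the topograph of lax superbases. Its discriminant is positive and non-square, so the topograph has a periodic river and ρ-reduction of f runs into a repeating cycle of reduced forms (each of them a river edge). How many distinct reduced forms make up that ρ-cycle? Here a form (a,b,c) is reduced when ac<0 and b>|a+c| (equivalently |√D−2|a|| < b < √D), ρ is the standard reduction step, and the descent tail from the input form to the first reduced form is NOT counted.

D = 556, ⌊√D⌋ = 23
descent: ρ → (9,14,-10)  [lands on river]
river: ρ → (-10,6,13)
river: ρ → (13,20,-3)
river: ρ → (-3,22,6)
river: ρ → (6,14,-15)
river: ρ → (-15,16,5)
river: ρ → (5,14,-18)
river: ρ → (-18,22,1)
river: ρ → (1,22,-18)
river: ρ → (-18,14,5)
river: ρ → (5,16,-15)
river: ρ → (-15,14,6)
river: ρ → (6,22,-3)
river: ρ → (-3,20,13)
river: ρ → (13,6,-10)
river: ρ → (-10,14,9)
river: ρ → (9,22,-2)
river: ρ → (-2,22,9)
ρ-cycle length = 18 (tail of 1 descent step not counted)

18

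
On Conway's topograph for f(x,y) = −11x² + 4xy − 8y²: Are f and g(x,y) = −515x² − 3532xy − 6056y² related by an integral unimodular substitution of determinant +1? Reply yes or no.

D₁ = -336, D₂ = -336
f is negative-definite; reduce −f:
−f: flip: (11,-4,8)→(8,4,11)
−f: reduced (well bottom): (8,4,11) with a≤c, −a<b≤a
flip sign back: reduced form of f is (-8,-4,-11)
g is negative-definite; reduce −g:
−g: translate: b→442 (≡3532 mod 1030), so (515,3532,6056)→(515,442,95)
−g: flip: (515,442,95)→(95,-442,515)
−g: translate: b→-62 (≡-442 mod 190), so (95,-442,515)→(95,-62,11)
−g: flip: (95,-62,11)→(11,62,95)
−g: translate: b→-4 (≡62 mod 22), so (11,62,95)→(11,-4,8)
−g: flip: (11,-4,8)→(8,4,11)
−g: reduced (well bottom): (8,4,11) with a≤c, −a<b≤a
flip sign back: reduced form of g is (-8,-4,-11)
reduced forms (-8, -4, -11) vs (-8, -4, -11) ⇒ equivalent

yes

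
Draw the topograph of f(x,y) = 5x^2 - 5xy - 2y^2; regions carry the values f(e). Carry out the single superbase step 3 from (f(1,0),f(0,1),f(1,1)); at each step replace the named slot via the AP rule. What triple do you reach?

start (5,-2,-2) = (f(1,0),f(0,1),f(1,1))
replace slot 3: 2·(5+(-2)) − (-2) = 8 → (5,-2,8)

5,-2,8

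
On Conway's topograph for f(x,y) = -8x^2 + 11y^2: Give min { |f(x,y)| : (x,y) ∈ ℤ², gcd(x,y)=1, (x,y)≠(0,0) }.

descent: ρ → (11,0,-8)
descent: ρ → (-8,16,3)  [lands on river]
river: ρ → (3,14,-13)
river: ρ → (-13,12,4)
river: ρ → (4,12,-13)
river: ρ → (-13,14,3)
river: ρ → (3,16,-8)
closes: descent 2, river 6
min |a| on river = 3

3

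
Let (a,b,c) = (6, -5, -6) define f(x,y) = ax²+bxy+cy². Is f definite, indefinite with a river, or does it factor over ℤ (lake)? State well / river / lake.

D = b²−4ac = (-5)² − 4·6·(-6) = 169
D = 13² is a perfect square ⇒ form factors over ℤ ⇒ lakes

lake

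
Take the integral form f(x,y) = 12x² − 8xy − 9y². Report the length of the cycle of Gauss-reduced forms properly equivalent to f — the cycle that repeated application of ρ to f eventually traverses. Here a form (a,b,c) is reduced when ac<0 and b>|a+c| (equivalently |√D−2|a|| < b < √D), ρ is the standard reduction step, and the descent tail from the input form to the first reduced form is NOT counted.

D = 496, ⌊√D⌋ = 22
descent: ρ → (-9,8,12)  [lands on river]
river: ρ → (12,16,-5)
river: ρ → (-5,14,15)
river: ρ → (15,16,-4)
river: ρ → (-4,16,15)
river: ρ → (15,14,-5)
river: ρ → (-5,16,12)
river: ρ → (12,8,-9)
river: ρ → (-9,10,11)
river: ρ → (11,12,-8)
river: ρ → (-8,20,3)
river: ρ → (3,22,-1)
river: ρ → (-1,22,3)
river: ρ → (3,20,-8)
river: ρ → (-8,12,11)
river: ρ → (11,10,-9)
ρ-cycle length = 16 (tail of 1 descent step not counted)

16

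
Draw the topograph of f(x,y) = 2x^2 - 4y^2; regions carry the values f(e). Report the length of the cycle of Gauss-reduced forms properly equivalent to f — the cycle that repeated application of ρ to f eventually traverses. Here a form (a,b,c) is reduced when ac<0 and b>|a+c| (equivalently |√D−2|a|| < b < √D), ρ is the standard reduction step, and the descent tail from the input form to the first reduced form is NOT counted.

D = 32, ⌊√D⌋ = 5
descent: ρ → (-4,0,2)
descent: ρ → (2,4,-2)  [lands on river]
river: ρ → (-2,4,2)
ρ-cycle length = 2 (tail of 2 descent steps not counted)

2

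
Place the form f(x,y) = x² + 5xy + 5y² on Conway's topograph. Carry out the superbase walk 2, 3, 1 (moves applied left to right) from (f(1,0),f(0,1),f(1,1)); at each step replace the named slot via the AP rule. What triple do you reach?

start (1,5,11) = (f(1,0),f(0,1),f(1,1))
replace slot 2: 2·(1+11) − 5 = 19 → (1,19,11)
replace slot 3: 2·(1+19) − 11 = 29 → (1,19,29)
replace slot 1: 2·(19+29) − 1 = 95 → (95,19,29)

95,19,29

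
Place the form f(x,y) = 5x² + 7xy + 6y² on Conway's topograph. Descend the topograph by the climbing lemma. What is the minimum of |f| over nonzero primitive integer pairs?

translate: b→-3 (≡7 mod 10), so (5,7,6)→(5,-3,4)
flip: (5,-3,4)→(4,3,5)
reduced (well bottom): (4,3,5) with a≤c, −a<b≤a
well minimum = a = 4

4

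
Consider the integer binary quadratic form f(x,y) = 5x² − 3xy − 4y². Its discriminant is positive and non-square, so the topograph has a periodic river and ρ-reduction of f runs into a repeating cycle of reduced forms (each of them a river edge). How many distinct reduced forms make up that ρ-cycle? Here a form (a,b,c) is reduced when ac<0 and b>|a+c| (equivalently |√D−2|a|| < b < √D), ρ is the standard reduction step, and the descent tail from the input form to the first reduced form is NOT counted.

D = 89, ⌊√D⌋ = 9
descent: ρ → (-4,3,5)  [lands on river]
river: ρ → (5,7,-2)
river: ρ → (-2,9,1)
river: ρ → (1,9,-2)
river: ρ → (-2,7,5)
river: ρ → (5,3,-4)
river: ρ → (-4,5,4)
river: ρ → (4,3,-5)
river: ρ → (-5,7,2)
river: ρ → (2,9,-1)
river: ρ → (-1,9,2)
river: ρ → (2,7,-5)
river: ρ → (-5,3,4)
river: ρ → (4,5,-4)
ρ-cycle length = 14 (tail of 1 descent step not counted)

14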